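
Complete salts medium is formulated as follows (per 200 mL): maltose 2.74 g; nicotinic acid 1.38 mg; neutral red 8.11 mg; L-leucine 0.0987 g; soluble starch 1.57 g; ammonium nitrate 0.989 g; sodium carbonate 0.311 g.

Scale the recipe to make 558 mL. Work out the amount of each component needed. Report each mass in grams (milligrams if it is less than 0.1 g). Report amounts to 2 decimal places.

maltose 7.64 g; nicotinic acid 3.85 mg; neutral red 22.63 mg; L-leucine 0.28 g; soluble starch 4.38 g; ammonium nitrate 2.76 g; sodium carbonate 0.87 g

Ratio of target to recipe volume: 558 / 200 = 2.79.
maltose: 2.74 g × (558 mL / 200 mL) = 7.64 g
nicotinic acid: 1.38 mg × (558 mL / 200 mL) = 3.85 mg
neutral red: 8.11 mg × (558 mL / 200 mL) = 22.63 mg
L-leucine: 0.0987 g × (558 mL / 200 mL) = 0.28 g
soluble starch: 1.57 g × (558 mL / 200 mL) = 4.38 g
ammonium nitrate: 0.989 g × (558 mL / 200 mL) = 2.76 g
sodium carbonate: 0.311 g × (558 mL / 200 mL) = 0.87 g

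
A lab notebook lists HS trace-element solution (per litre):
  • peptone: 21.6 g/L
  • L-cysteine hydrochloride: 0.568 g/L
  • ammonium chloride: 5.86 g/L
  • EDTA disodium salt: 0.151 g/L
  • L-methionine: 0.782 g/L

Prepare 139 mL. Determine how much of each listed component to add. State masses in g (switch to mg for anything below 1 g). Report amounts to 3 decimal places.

peptone 3.002 g; L-cysteine hydrochloride 78.952 mg; ammonium chloride 814.540 mg; EDTA disodium salt 20.989 mg; L-methionine 108.698 mg

Scale factor relative to 1 L: 0.139.
peptone: 21.6 g/L × 0.139 L = 3.002 g
L-cysteine hydrochloride: 0.568 g/L × 0.139 L = 0.078952 g = 78.952 mg
ammonium chloride: 5.86 g/L × 0.139 L = 0.81454 g = 814.540 mg
EDTA disodium salt: 0.151 g/L × 0.139 L = 0.020989 g = 20.989 mg
L-methionine: 0.782 g/L × 0.139 L = 0.108698 g = 108.698 mg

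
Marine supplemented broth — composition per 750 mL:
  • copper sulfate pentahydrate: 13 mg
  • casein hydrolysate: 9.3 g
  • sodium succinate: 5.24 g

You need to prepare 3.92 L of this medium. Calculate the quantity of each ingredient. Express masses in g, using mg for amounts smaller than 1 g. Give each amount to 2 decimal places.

copper sulfate pentahydrate 67.95 mg; casein hydrolysate 48.61 g; sodium succinate 27.39 g

Ratio of target to recipe volume: 3920 / 750 = 5.22667.
copper sulfate pentahydrate: 13 mg × (3920 mL / 750 mL) = 67.95 mg
casein hydrolysate: 9.3 g × (3920 mL / 750 mL) = 48.61 g
sodium succinate: 5.24 g × (3920 mL / 750 mL) = 27.39 g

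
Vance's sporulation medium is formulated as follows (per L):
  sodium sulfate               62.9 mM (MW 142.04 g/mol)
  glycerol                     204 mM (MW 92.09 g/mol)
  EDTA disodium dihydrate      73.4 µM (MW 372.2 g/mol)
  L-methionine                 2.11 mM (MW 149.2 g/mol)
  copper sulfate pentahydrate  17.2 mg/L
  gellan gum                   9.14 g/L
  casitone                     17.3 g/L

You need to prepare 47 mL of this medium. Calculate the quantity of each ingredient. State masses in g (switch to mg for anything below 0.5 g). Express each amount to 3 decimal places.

sodium sulfate 419.913 mg; glycerol 0.883 g; EDTA disodium dihydrate 1.284 mg; L-methionine 14.796 mg; copper sulfate pentahydrate 0.808 mg; gellan gum 429.580 mg; casitone 0.813 g

Target volume = 47 mL = 0.047 L.
sodium sulfate: 62.9 mmol/L × 142.04 mg/mmol × 0.047 L = 419.913 mg
glycerol: 204 mmol/L × 92.09 g/mol × 0.047 L ÷ 1000 = 0.883 g
EDTA disodium dihydrate: 73.4 µmol/L × 372.2 g/mol × 0.047 L ÷ 1000 = 1.284 mg
L-methionine: 2.11 mmol/L × 149.2 mg/mmol × 0.047 L = 14.796 mg
copper sulfate pentahydrate: 17.2 mg/L × 0.047 L = 0.808 mg
gellan gum: 9.14 g/L × 0.047 L = 0.42958 g = 429.580 mg
casitone: 17.3 g/L × 0.047 L = 0.813 g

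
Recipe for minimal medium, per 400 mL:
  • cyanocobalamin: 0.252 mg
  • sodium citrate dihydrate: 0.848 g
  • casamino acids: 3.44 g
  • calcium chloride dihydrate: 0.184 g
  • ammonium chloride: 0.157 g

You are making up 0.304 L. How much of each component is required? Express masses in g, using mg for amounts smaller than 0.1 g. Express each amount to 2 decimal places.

Ratio of target to recipe volume: 304 / 400 = 0.76.
cyanocobalamin: 0.252 mg × (304 mL / 400 mL) = 0.19 mg
sodium citrate dihydrate: 0.848 g × (304 mL / 400 mL) = 0.64 g
casamino acids: 3.44 g × (304 mL / 400 mL) = 2.61 g
calcium chloride dihydrate: 0.184 g × (304 mL / 400 mL) = 0.14 g
ammonium chloride: 0.157 g × (304 mL / 400 mL) = 0.12 g

cyanocobalamin 0.19 mg; sodium citrate dihydrate 0.64 g; casamino acids 2.61 g; calcium chloride dihydrate 0.14 g; ammonium chloride 0.12 g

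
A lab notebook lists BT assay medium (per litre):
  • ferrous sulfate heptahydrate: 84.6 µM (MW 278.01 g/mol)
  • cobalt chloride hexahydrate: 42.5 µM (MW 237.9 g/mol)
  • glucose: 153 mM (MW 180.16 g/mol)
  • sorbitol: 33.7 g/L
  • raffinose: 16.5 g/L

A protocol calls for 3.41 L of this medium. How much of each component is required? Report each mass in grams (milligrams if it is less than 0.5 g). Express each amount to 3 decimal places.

Scale factor relative to 1 L: 3.41.
ferrous sulfate heptahydrate: 84.6 µmol/L × 278.01 g/mol × 3.41 L ÷ 1000 = 80.202 mg
cobalt chloride hexahydrate: 42.5 µmol/L × 237.9 g/mol × 3.41 L ÷ 1000 = 34.478 mg
glucose: 153 mmol/L × 180.16 g/mol × 3.41 L ÷ 1000 = 93.995 g
sorbitol: 33.7 g/L × 3.41 L = 114.917 g
raffinose: 16.5 g/L × 3.41 L = 56.265 g

ferrous sulfate heptahydrate 80.202 mg; cobalt chloride hexahydrate 34.478 mg; glucose 93.995 g; sorbitol 114.917 g; raffinose 56.265 g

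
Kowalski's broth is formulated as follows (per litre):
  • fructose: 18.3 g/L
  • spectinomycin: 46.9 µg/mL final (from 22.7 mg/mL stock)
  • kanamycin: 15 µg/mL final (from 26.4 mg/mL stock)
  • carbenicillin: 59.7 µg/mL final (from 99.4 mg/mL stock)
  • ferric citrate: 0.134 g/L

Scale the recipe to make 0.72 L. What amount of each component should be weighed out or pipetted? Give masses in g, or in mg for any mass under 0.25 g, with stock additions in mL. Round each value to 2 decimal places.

Scale factor relative to 1 L: 0.72.
fructose: 18.3 g/L × 0.72 L = 13.18 g
spectinomycin: dilute stock: 46.9 µg/mL × 720 mL ÷ 22700 µg/mL = 1.49 mL
kanamycin: V = C2·V2/C1 = 15 µg/mL × 720 mL ÷ 26400 µg/mL = 0.41 mL
carbenicillin: dilute stock: 59.7 µg/mL × 720 mL ÷ 99400 µg/mL = 0.43 mL
ferric citrate: 0.134 g/L × 0.72 L = 0.09648 g = 96.48 mg

fructose 13.18 g; spectinomycin 1.49 mL; kanamycin 0.41 mL; carbenicillin 0.43 mL; ferric citrate 96.48 mg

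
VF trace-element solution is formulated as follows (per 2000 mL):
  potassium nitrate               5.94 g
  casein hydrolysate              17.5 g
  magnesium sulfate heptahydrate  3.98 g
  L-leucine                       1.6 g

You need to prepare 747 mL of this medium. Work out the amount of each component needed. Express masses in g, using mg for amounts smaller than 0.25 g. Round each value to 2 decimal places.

Scale factor = 747 mL / 2000 mL = 0.3735.
potassium nitrate: 5.94 g × (747 mL / 2000 mL) = 2.22 g
casein hydrolysate: 17.5 g × (747 mL / 2000 mL) = 6.54 g
magnesium sulfate heptahydrate: 3.98 g × (747 mL / 2000 mL) = 1.49 g
L-leucine: 1.6 g × (747 mL / 2000 mL) = 0.60 g

potassium nitrate 2.22 g; casein hydrolysate 6.54 g; magnesium sulfate heptahydrate 1.49 g; L-leucine 0.60 g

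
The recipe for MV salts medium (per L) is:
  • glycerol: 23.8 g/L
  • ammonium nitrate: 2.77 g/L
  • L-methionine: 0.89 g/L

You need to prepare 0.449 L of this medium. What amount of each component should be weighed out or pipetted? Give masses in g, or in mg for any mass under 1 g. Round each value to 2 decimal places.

glycerol 10.69 g; ammonium nitrate 1.24 g; L-methionine 399.61 mg

Scale factor relative to 1 L: 0.449.
glycerol: 23.8 g/L × 0.449 L = 10.69 g
ammonium nitrate: 2.77 g/L × 0.449 L = 1.24 g
L-methionine: 0.89 g/L × 0.449 L = 0.39961 g = 399.61 mg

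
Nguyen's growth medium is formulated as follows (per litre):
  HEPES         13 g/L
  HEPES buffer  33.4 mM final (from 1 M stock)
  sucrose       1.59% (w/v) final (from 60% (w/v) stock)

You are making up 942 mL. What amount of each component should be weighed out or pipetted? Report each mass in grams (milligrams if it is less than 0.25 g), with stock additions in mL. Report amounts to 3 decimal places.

HEPES 12.246 g; HEPES buffer 31.463 mL; sucrose 24.963 mL

Scale factor relative to 1 L: 0.942.
HEPES: 13 g/L × 0.942 L = 12.246 g
HEPES buffer: V = C2·V2/C1 = 33.4 mM × 942 mL ÷ 1000 mM = 31.463 mL
sucrose: V = C2·V2/C1 = 1.59% ÷ 60% × 942 mL = 24.963 mL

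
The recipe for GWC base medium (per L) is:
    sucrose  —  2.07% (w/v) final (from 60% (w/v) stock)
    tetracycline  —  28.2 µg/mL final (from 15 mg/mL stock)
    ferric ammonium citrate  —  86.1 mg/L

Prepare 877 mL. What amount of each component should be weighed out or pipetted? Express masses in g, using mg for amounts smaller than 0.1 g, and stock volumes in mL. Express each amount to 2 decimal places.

Target volume = 877 mL = 0.877 L.
sucrose: V = C2·V2/C1 = 2.07% ÷ 60% × 877 mL = 30.26 mL
tetracycline: C1V1 = C2V2 → 28.2 µg/mL × 877 mL ÷ 15000 µg/mL = 1.65 mL
ferric ammonium citrate: 86.1 mg/L × 0.877 L = 75.51 mg

sucrose 30.26 mL; tetracycline 1.65 mL; ferric ammonium citrate 75.51 mg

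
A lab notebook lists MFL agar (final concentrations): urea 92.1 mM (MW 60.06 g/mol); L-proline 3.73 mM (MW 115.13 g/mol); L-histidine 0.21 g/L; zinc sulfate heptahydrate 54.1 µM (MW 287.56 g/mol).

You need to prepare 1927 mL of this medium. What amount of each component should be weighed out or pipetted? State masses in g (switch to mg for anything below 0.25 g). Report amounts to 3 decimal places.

urea 10.659 g; L-proline 0.828 g; L-histidine 0.405 g; zinc sulfate heptahydrate 29.978 mg

Scale factor relative to 1 L: 1.927.
urea: 92.1 mmol/L × 60.06 g/mol × 1.927 L ÷ 1000 = 10.659 g
L-proline: 3.73 mmol/L × 115.13 g/mol × 1.927 L ÷ 1000 = 0.828 g
L-histidine: 0.21 g/L × 1.927 L = 0.405 g
zinc sulfate heptahydrate: 54.1 µmol/L × 287.56 g/mol × 1.927 L ÷ 1000 = 29.978 mg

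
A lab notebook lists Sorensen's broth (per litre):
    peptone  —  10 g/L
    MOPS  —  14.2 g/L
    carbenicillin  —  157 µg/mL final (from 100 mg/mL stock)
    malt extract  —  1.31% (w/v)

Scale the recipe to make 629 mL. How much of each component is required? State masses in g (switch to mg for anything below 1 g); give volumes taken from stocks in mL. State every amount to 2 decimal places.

Working volume: 629 mL = 0.629 L.
peptone: 10 g/L × 0.629 L = 6.29 g
MOPS: 14.2 g/L × 0.629 L = 8.93 g
carbenicillin: C1V1 = C2V2 → 157 µg/mL × 629 mL ÷ 100000 µg/mL = 0.99 mL
malt extract: 1.31 g per 100 mL × 629 mL ÷ 100 = 8.24 g

peptone 6.29 g; MOPS 8.93 g; carbenicillin 0.99 mL; malt extract 8.24 g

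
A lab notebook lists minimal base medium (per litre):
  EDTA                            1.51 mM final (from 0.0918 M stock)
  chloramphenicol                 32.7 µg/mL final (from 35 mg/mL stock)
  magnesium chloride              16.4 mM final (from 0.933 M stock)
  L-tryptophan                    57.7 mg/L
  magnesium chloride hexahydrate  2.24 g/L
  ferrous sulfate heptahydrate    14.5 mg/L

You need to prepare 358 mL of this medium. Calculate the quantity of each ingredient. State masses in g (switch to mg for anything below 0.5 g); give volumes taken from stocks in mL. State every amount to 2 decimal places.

EDTA 5.89 mL; chloramphenicol 0.33 mL; magnesium chloride 6.29 mL; L-tryptophan 20.66 mg; magnesium chloride hexahydrate 0.80 g; ferrous sulfate heptahydrate 5.19 mg

Working volume: 358 mL = 0.358 L.
EDTA: V = C2·V2/C1 = 1.51 mM × 358 mL ÷ 91.8 mM = 5.89 mL
chloramphenicol: C1V1 = C2V2 → 32.7 µg/mL × 358 mL ÷ 35000 µg/mL = 0.33 mL
magnesium chloride: dilute stock: 16.4 mM × 358 mL ÷ 933 mM = 6.29 mL
L-tryptophan: 57.7 mg/L × 0.358 L = 20.66 mg
magnesium chloride hexahydrate: 2.24 g/L × 0.358 L = 0.80 g
ferrous sulfate heptahydrate: 14.5 mg/L × 0.358 L = 5.19 mg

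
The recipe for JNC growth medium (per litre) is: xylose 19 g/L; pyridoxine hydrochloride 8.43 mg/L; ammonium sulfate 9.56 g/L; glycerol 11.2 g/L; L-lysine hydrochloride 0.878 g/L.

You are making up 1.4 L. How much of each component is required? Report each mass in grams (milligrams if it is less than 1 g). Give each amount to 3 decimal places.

Scale factor relative to 1 L: 1.4.
xylose: 19 g/L × 1.4 L = 26.600 g
pyridoxine hydrochloride: 8.43 mg/L × 1.4 L = 11.802 mg
ammonium sulfate: 9.56 g/L × 1.4 L = 13.384 g
glycerol: 11.2 g/L × 1.4 L = 15.680 g
L-lysine hydrochloride: 0.878 g/L × 1.4 L = 1.229 g

xylose 26.600 g; pyridoxine hydrochloride 11.802 mg; ammonium sulfate 13.384 g; glycerol 15.680 g; L-lysine hydrochloride 1.229 g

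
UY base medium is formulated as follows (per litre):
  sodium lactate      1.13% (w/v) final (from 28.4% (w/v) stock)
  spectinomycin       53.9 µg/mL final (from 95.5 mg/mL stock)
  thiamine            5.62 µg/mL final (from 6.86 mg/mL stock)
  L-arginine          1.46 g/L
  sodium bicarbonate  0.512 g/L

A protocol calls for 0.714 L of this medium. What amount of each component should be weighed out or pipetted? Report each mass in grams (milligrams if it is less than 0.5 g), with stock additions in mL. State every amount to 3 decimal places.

sodium lactate 28.409 mL; spectinomycin 0.403 mL; thiamine 0.585 mL; L-arginine 1.042 g; sodium bicarbonate 365.568 mg

Working volume: 0.714 L.
sodium lactate: dilute stock: 1.13% ÷ 28.4% × 714 mL = 28.409 mL
spectinomycin: V = C2·V2/C1 = 53.9 µg/mL × 714 mL ÷ 95500 µg/mL = 0.403 mL
thiamine: C1V1 = C2V2 → 5.62 µg/mL × 714 mL ÷ 6860 µg/mL = 0.585 mL
L-arginine: 1.46 g/L × 0.714 L = 1.042 g
sodium bicarbonate: 0.512 g/L × 0.714 L = 0.365568 g = 365.568 mg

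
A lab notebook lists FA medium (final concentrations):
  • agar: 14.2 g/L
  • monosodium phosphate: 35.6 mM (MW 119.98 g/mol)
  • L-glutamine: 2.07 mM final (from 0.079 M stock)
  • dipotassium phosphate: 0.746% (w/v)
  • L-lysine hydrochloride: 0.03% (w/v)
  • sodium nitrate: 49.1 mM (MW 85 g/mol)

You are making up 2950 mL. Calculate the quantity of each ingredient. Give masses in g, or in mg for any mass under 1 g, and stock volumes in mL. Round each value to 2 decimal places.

agar 41.89 g; monosodium phosphate 12.60 g; L-glutamine 77.30 mL; dipotassium phosphate 22.01 g; L-lysine hydrochloride 885.00 mg; sodium nitrate 12.31 g

Scale factor relative to 1 L: 2.95.
agar: 14.2 g/L × 2.95 L = 41.89 g
monosodium phosphate: 35.6 mmol/L × 119.98 g/mol × 2.95 L ÷ 1000 = 12.60 g
L-glutamine: V = C2·V2/C1 = 2.07 mM × 2950 mL ÷ 79 mM = 77.30 mL
dipotassium phosphate: 0.746 g per 100 mL × 2950 mL ÷ 100 = 22.01 g
L-lysine hydrochloride: 0.03 g per 100 mL × 2950 mL ÷ 100 = 0.885 g = 885.00 mg
sodium nitrate: 49.1 mmol/L × 85 g/mol × 2.95 L ÷ 1000 = 12.31 g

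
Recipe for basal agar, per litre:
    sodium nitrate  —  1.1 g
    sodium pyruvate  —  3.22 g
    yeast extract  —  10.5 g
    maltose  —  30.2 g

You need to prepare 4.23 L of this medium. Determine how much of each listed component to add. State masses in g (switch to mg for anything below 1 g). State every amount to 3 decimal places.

sodium nitrate 4.653 g; sodium pyruvate 13.621 g; yeast extract 44.415 g; maltose 127.746 g

Scale factor = 4230 mL / 1000 mL = 4.23.
sodium nitrate: 1.1 g × (4230 mL / 1000 mL) = 4.653 g
sodium pyruvate: 3.22 g × (4230 mL / 1000 mL) = 13.621 g
yeast extract: 10.5 g × (4230 mL / 1000 mL) = 44.415 g
maltose: 30.2 g × (4230 mL / 1000 mL) = 127.746 g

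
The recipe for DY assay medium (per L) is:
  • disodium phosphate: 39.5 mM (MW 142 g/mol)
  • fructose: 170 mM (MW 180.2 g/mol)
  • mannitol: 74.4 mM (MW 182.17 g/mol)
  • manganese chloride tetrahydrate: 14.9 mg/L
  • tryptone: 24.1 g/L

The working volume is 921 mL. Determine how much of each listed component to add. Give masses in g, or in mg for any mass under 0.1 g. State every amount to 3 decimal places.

disodium phosphate 5.166 g; fructose 28.214 g; mannitol 12.483 g; manganese chloride tetrahydrate 13.723 mg; tryptone 22.196 g

Working volume: 921 mL = 0.921 L.
disodium phosphate: 39.5 mmol/L × 142 g/mol × 0.921 L ÷ 1000 = 5.166 g
fructose: 170 mmol/L × 180.2 g/mol × 0.921 L ÷ 1000 = 28.214 g
mannitol: 74.4 mmol/L × 182.17 g/mol × 0.921 L ÷ 1000 = 12.483 g
manganese chloride tetrahydrate: 14.9 mg/L × 0.921 L = 13.723 mg
tryptone: 24.1 g/L × 0.921 L = 22.196 g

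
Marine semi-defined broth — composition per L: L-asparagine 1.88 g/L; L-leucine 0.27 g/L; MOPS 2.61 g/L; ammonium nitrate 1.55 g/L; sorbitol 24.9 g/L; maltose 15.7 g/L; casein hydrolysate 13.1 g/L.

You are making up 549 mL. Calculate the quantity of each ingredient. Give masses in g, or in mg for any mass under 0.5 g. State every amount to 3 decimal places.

L-asparagine 1.032 g; L-leucine 148.230 mg; MOPS 1.433 g; ammonium nitrate 0.851 g; sorbitol 13.670 g; maltose 8.619 g; casein hydrolysate 7.192 g

Scale factor relative to 1 L: 0.549.
L-asparagine: 1.88 g/L × 0.549 L = 1.032 g
L-leucine: 0.27 g/L × 0.549 L = 0.14823 g = 148.230 mg
MOPS: 2.61 g/L × 0.549 L = 1.433 g
ammonium nitrate: 1.55 g/L × 0.549 L = 0.851 g
sorbitol: 24.9 g/L × 0.549 L = 13.670 g
maltose: 15.7 g/L × 0.549 L = 8.619 g
casein hydrolysate: 13.1 g/L × 0.549 L = 7.192 g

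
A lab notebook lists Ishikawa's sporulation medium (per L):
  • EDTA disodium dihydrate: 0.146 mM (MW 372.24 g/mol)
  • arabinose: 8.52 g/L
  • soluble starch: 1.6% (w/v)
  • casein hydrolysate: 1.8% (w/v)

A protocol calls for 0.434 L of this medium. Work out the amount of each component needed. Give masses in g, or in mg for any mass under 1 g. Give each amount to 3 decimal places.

EDTA disodium dihydrate 23.587 mg; arabinose 3.698 g; soluble starch 6.944 g; casein hydrolysate 7.812 g

Working volume: 0.434 L.
EDTA disodium dihydrate: 0.146 mmol/L × 372.24 mg/mmol × 0.434 L = 23.587 mg
arabinose: 8.52 g/L × 0.434 L = 3.698 g
soluble starch: 1.6% w/v = 16 g/L → 16 × 0.434 L = 6.944 g
casein hydrolysate: 1.8% w/v = 18 g/L → 18 × 0.434 L = 7.812 g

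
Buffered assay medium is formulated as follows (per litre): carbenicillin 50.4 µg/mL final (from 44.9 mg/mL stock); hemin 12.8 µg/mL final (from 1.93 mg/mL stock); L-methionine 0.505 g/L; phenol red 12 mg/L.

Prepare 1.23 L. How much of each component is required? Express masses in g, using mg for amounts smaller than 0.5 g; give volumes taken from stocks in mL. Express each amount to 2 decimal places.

carbenicillin 1.38 mL; hemin 8.16 mL; L-methionine 0.62 g; phenol red 14.76 mg

Scale factor relative to 1 L: 1.23.
carbenicillin: V = C2·V2/C1 = 50.4 µg/mL × 1230 mL ÷ 44900 µg/mL = 1.38 mL
hemin: dilute stock: 12.8 µg/mL × 1230 mL ÷ 1930 µg/mL = 8.16 mL
L-methionine: 0.505 g/L × 1.23 L = 0.62 g
phenol red: 12 mg/L × 1.23 L = 14.76 mg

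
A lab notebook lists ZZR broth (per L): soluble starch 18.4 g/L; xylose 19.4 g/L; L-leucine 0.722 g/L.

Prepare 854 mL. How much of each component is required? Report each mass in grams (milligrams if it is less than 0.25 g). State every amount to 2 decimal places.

soluble starch 15.71 g; xylose 16.57 g; L-leucine 0.62 g

Target volume = 854 mL = 0.854 L.
soluble starch: 18.4 g/L × 0.854 L = 15.71 g
xylose: 19.4 g/L × 0.854 L = 16.57 g
L-leucine: 0.722 g/L × 0.854 L = 0.62 g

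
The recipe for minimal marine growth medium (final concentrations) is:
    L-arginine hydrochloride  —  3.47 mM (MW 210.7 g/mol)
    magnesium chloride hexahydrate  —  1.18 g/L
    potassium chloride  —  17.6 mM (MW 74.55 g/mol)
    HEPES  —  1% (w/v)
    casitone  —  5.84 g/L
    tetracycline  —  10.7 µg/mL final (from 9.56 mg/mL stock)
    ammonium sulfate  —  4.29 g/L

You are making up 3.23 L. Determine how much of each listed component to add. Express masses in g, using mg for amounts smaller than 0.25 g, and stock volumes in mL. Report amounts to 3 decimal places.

Working volume: 3.23 L.
L-arginine hydrochloride: 3.47 mmol/L × 210.7 g/mol × 3.23 L ÷ 1000 = 2.362 g
magnesium chloride hexahydrate: 1.18 g/L × 3.23 L = 3.811 g
potassium chloride: 17.6 mmol/L × 74.55 g/mol × 3.23 L ÷ 1000 = 4.238 g
HEPES: 1% w/v = 10 g/L → 10 × 3.23 L = 32.300 g
casitone: 5.84 g/L × 3.23 L = 18.863 g
tetracycline: C1V1 = C2V2 → 10.7 µg/mL × 3230 mL ÷ 9560 µg/mL = 3.615 mL
ammonium sulfate: 4.29 g/L × 3.23 L = 13.857 g

L-arginine hydrochloride 2.362 g; magnesium chloride hexahydrate 3.811 g; potassium chloride 4.238 g; HEPES 32.300 g; casitone 18.863 g; tetracycline 3.615 mL; ammonium sulfate 13.857 g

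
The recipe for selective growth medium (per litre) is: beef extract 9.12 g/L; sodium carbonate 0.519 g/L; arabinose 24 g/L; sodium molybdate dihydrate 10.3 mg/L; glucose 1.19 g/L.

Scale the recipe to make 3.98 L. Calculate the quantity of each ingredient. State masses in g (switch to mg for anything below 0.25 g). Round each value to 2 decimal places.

beef extract 36.30 g; sodium carbonate 2.07 g; arabinose 95.52 g; sodium molybdate dihydrate 40.99 mg; glucose 4.74 g

Scale factor relative to 1 L: 3.98.
beef extract: 9.12 g/L × 3.98 L = 36.30 g
sodium carbonate: 0.519 g/L × 3.98 L = 2.07 g
arabinose: 24 g/L × 3.98 L = 95.52 g
sodium molybdate dihydrate: 10.3 mg/L × 3.98 L = 40.99 mg
glucose: 1.19 g/L × 3.98 L = 4.74 g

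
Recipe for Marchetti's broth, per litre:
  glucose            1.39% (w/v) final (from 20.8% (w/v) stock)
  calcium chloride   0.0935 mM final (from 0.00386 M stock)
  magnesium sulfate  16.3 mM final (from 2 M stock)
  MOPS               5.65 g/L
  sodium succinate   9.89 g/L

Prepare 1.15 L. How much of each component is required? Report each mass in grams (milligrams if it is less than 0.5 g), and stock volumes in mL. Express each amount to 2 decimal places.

Working volume: 1.15 L.
glucose: V = C2·V2/C1 = 1.39% ÷ 20.8% × 1150 mL = 76.85 mL
calcium chloride: C1V1 = C2V2 → 0.0935 mM × 1150 mL ÷ 3.86 mM = 27.86 mL
magnesium sulfate: V = C2·V2/C1 = 16.3 mM × 1150 mL ÷ 2000 mM = 9.37 mL
MOPS: 5.65 g/L × 1.15 L = 6.50 g
sodium succinate: 9.89 g/L × 1.15 L = 11.37 g

glucose 76.85 mL; calcium chloride 27.86 mL; magnesium sulfate 9.37 mL; MOPS 6.50 g; sodium succinate 11.37 g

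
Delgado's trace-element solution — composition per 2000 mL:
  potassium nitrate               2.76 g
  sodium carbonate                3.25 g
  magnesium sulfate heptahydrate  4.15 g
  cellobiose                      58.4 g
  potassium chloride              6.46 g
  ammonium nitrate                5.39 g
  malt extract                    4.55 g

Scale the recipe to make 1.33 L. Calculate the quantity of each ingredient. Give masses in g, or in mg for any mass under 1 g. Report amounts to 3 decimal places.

potassium nitrate 1.835 g; sodium carbonate 2.161 g; magnesium sulfate heptahydrate 2.760 g; cellobiose 38.836 g; potassium chloride 4.296 g; ammonium nitrate 3.584 g; malt extract 3.026 g

Scale factor = 1330 mL / 2000 mL = 0.665.
potassium nitrate: 2.76 g × (1330 mL / 2000 mL) = 1.835 g
sodium carbonate: 3.25 g × (1330 mL / 2000 mL) = 2.161 g
magnesium sulfate heptahydrate: 4.15 g × (1330 mL / 2000 mL) = 2.760 g
cellobiose: 58.4 g × (1330 mL / 2000 mL) = 38.836 g
potassium chloride: 6.46 g × (1330 mL / 2000 mL) = 4.296 g
ammonium nitrate: 5.39 g × (1330 mL / 2000 mL) = 3.584 g
malt extract: 4.55 g × (1330 mL / 2000 mL) = 3.026 g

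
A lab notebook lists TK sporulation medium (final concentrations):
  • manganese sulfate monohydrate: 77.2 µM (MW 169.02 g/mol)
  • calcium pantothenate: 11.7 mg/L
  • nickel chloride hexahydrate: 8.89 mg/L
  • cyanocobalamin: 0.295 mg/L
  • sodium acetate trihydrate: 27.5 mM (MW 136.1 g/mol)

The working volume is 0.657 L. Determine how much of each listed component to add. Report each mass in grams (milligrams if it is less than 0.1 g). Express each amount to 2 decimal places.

manganese sulfate monohydrate 8.57 mg; calcium pantothenate 7.69 mg; nickel chloride hexahydrate 5.84 mg; cyanocobalamin 0.19 mg; sodium acetate trihydrate 2.46 g

Working volume: 0.657 L.
manganese sulfate monohydrate: 77.2 µmol/L × 169.02 g/mol × 0.657 L ÷ 1000 = 8.57 mg
calcium pantothenate: 11.7 mg/L × 0.657 L = 7.69 mg
nickel chloride hexahydrate: 8.89 mg/L × 0.657 L = 5.84 mg
cyanocobalamin: 0.295 mg/L × 0.657 L = 0.19 mg
sodium acetate trihydrate: 27.5 mmol/L × 136.1 g/mol × 0.657 L ÷ 1000 = 2.46 g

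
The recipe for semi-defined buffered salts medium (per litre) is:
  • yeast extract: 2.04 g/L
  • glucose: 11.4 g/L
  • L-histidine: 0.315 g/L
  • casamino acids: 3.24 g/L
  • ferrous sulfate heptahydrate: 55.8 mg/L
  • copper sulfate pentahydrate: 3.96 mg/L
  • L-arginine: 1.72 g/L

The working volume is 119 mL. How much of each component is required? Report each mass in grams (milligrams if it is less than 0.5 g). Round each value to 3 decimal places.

yeast extract 242.760 mg; glucose 1.357 g; L-histidine 37.485 mg; casamino acids 385.560 mg; ferrous sulfate heptahydrate 6.640 mg; copper sulfate pentahydrate 0.471 mg; L-arginine 204.680 mg

Scale factor relative to 1 L: 0.119.
yeast extract: 2.04 g/L × 0.119 L = 0.24276 g = 242.760 mg
glucose: 11.4 g/L × 0.119 L = 1.357 g
L-histidine: 0.315 g/L × 0.119 L = 0.037485 g = 37.485 mg
casamino acids: 3.24 g/L × 0.119 L = 0.38556 g = 385.560 mg
ferrous sulfate heptahydrate: 55.8 mg/L × 0.119 L = 6.640 mg
copper sulfate pentahydrate: 3.96 mg/L × 0.119 L = 0.471 mg
L-arginine: 1.72 g/L × 0.119 L = 0.20468 g = 204.680 mg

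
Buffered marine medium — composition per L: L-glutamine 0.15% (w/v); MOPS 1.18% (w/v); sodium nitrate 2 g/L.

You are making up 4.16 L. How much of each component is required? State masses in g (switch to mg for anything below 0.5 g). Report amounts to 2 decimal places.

Scale factor relative to 1 L: 4.16.
L-glutamine: 0.15 g per 100 mL × 4160 mL ÷ 100 = 6.24 g
MOPS: 1.18 g per 100 mL × 4160 mL ÷ 100 = 49.09 g
sodium nitrate: 2 g/L × 4.16 L = 8.32 g

L-glutamine 6.24 g; MOPS 49.09 g; sodium nitrate 8.32 g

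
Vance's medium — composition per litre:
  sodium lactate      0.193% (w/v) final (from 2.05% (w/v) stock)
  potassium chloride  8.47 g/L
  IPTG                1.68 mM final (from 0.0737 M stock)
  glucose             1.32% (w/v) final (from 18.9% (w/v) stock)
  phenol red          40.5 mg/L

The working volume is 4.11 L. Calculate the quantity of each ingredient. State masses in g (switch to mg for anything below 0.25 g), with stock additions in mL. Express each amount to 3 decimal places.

sodium lactate 386.941 mL; potassium chloride 34.812 g; IPTG 93.688 mL; glucose 287.048 mL; phenol red 166.455 mg

Scale factor relative to 1 L: 4.11.
sodium lactate: V = C2·V2/C1 = 0.193% ÷ 2.05% × 4110 mL = 386.941 mL
potassium chloride: 8.47 g/L × 4.11 L = 34.812 g
IPTG: C1V1 = C2V2 → 1.68 mM × 4110 mL ÷ 73.7 mM = 93.688 mL
glucose: C1V1 = C2V2 → 1.32% ÷ 18.9% × 4110 mL = 287.048 mL
phenol red: 40.5 mg/L × 4.11 L = 166.455 mg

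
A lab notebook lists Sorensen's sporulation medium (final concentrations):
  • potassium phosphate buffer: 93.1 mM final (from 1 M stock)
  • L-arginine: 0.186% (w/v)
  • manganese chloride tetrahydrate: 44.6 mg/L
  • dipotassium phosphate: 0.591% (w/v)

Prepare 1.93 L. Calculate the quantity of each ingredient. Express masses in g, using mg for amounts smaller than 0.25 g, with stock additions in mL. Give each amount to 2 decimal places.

Scale factor relative to 1 L: 1.93.
potassium phosphate buffer: V = C2·V2/C1 = 93.1 mM × 1930 mL ÷ 1000 mM = 179.68 mL
L-arginine: 0.186 g per 100 mL × 1930 mL ÷ 100 = 3.59 g
manganese chloride tetrahydrate: 44.6 mg/L × 1.93 L = 86.08 mg
dipotassium phosphate: 0.591% w/v = 5.91 g/L → 5.91 × 1.93 L = 11.41 g

potassium phosphate buffer 179.68 mL; L-arginine 3.59 g; manganese chloride tetrahydrate 86.08 mg; dipotassium phosphate 11.41 g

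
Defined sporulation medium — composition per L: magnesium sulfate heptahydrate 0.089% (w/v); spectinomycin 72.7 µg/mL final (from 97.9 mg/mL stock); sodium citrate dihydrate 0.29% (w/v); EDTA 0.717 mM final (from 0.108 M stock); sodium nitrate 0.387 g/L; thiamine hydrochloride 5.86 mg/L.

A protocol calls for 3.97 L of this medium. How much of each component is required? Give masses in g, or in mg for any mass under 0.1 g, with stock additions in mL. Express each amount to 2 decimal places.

Working volume: 3.97 L.
magnesium sulfate heptahydrate: 0.089 g per 100 mL × 3970 mL ÷ 100 = 3.53 g
spectinomycin: V = C2·V2/C1 = 72.7 µg/mL × 3970 mL ÷ 97900 µg/mL = 2.95 mL
sodium citrate dihydrate: 0.29% w/v = 2.9 g/L → 2.9 × 3.97 L = 11.51 g
EDTA: C1V1 = C2V2 → 0.717 mM × 3970 mL ÷ 108 mM = 26.36 mL
sodium nitrate: 0.387 g/L × 3.97 L = 1.54 g
thiamine hydrochloride: 5.86 mg/L × 3.97 L = 23.26 mg

magnesium sulfate heptahydrate 3.53 g; spectinomycin 2.95 mL; sodium citrate dihydrate 11.51 g; EDTA 26.36 mL; sodium nitrate 1.54 g; thiamine hydrochloride 23.26 mg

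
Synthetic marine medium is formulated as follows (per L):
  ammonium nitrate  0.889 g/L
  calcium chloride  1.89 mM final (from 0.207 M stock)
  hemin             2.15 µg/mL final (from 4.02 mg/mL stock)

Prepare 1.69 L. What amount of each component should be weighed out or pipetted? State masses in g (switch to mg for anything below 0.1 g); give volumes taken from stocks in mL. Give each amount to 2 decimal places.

ammonium nitrate 1.50 g; calcium chloride 15.43 mL; hemin 0.90 mL

Scale factor relative to 1 L: 1.69.
ammonium nitrate: 0.889 g/L × 1.69 L = 1.50 g
calcium chloride: V = C2·V2/C1 = 1.89 mM × 1690 mL ÷ 207 mM = 15.43 mL
hemin: V = C2·V2/C1 = 2.15 µg/mL × 1690 mL ÷ 4020 µg/mL = 0.90 mL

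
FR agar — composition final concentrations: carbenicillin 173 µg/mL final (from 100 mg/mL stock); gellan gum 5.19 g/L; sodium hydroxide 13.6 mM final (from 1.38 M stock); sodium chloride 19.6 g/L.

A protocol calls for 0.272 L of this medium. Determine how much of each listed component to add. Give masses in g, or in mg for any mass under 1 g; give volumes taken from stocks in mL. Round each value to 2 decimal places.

Scale factor relative to 1 L: 0.272.
carbenicillin: V = C2·V2/C1 = 173 µg/mL × 272 mL ÷ 100000 µg/mL = 0.47 mL
gellan gum: 5.19 g/L × 0.272 L = 1.41 g
sodium hydroxide: C1V1 = C2V2 → 13.6 mM × 272 mL ÷ 1380 mM = 2.68 mL
sodium chloride: 19.6 g/L × 0.272 L = 5.33 g

carbenicillin 0.47 mL; gellan gum 1.41 g; sodium hydroxide 2.68 mL; sodium chloride 5.33 g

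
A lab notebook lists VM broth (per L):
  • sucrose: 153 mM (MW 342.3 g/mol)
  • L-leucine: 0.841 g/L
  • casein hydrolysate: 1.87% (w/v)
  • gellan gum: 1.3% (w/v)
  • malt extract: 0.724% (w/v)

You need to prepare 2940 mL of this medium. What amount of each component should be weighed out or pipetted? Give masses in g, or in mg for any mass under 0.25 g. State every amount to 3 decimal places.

sucrose 153.973 g; L-leucine 2.473 g; casein hydrolysate 54.978 g; gellan gum 38.220 g; malt extract 21.286 g

Target volume = 2940 mL = 2.94 L.
sucrose: 153 mmol/L × 342.3 g/mol × 2.94 L ÷ 1000 = 153.973 g
L-leucine: 0.841 g/L × 2.94 L = 2.473 g
casein hydrolysate: 1.87 g per 100 mL × 2940 mL ÷ 100 = 54.978 g
gellan gum: 1.3 g per 100 mL × 2940 mL ÷ 100 = 38.220 g
malt extract: 0.724 g per 100 mL × 2940 mL ÷ 100 = 21.286 g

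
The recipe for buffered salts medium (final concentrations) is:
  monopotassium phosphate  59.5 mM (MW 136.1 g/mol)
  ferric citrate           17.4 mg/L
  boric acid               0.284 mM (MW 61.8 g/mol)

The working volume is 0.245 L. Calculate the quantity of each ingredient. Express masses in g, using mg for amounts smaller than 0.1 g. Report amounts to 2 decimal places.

Working volume: 0.245 L.
monopotassium phosphate: 59.5 mmol/L × 136.1 g/mol × 0.245 L ÷ 1000 = 1.98 g
ferric citrate: 17.4 mg/L × 0.245 L = 4.26 mg
boric acid: 0.284 mmol/L × 61.8 mg/mmol × 0.245 L = 4.30 mg

monopotassium phosphate 1.98 g; ferric citrate 4.26 mg; boric acid 4.30 mg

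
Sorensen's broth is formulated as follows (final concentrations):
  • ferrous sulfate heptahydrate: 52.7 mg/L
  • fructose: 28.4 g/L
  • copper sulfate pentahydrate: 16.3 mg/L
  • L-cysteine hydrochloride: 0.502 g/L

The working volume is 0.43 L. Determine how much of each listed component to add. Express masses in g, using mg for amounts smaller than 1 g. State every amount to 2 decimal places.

Working volume: 0.43 L.
ferrous sulfate heptahydrate: 52.7 mg/L × 0.43 L = 22.66 mg
fructose: 28.4 g/L × 0.43 L = 12.21 g
copper sulfate pentahydrate: 16.3 mg/L × 0.43 L = 7.01 mg
L-cysteine hydrochloride: 0.502 g/L × 0.43 L = 0.21586 g = 215.86 mg

ferrous sulfate heptahydrate 22.66 mg; fructose 12.21 g; copper sulfate pentahydrate 7.01 mg; L-cysteine hydrochloride 215.86 mg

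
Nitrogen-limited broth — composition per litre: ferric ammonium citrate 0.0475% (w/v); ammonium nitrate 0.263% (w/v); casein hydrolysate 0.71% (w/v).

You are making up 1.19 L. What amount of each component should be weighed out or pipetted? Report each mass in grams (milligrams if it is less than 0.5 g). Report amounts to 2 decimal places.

Scale factor relative to 1 L: 1.19.
ferric ammonium citrate: 0.0475% w/v = 0.475 g/L → 0.475 × 1.19 L = 0.57 g
ammonium nitrate: 0.263 g per 100 mL × 1190 mL ÷ 100 = 3.13 g
casein hydrolysate: 0.71% w/v = 7.1 g/L → 7.1 × 1.19 L = 8.45 g

ferric ammonium citrate 0.57 g; ammonium nitrate 3.13 g; casein hydrolysate 8.45 g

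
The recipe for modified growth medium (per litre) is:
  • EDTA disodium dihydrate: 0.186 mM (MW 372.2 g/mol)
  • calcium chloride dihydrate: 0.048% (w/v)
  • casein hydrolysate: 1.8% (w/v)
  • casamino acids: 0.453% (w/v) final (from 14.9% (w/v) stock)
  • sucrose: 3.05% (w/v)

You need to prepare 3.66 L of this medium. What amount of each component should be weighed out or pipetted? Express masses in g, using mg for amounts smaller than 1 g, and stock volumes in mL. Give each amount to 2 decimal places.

EDTA disodium dihydrate 253.38 mg; calcium chloride dihydrate 1.76 g; casein hydrolysate 65.88 g; casamino acids 111.27 mL; sucrose 111.63 g

Scale factor relative to 1 L: 3.66.
EDTA disodium dihydrate: 0.186 mmol/L × 372.2 mg/mmol × 3.66 L = 253.38 mg
calcium chloride dihydrate: 0.048% w/v = 0.48 g/L → 0.48 × 3.66 L = 1.76 g
casein hydrolysate: 1.8% w/v = 18 g/L → 18 × 3.66 L = 65.88 g
casamino acids: V = C2·V2/C1 = 0.453% ÷ 14.9% × 3660 mL = 111.27 mL
sucrose: 3.05% w/v = 30.5 g/L → 30.5 × 3.66 L = 111.63 g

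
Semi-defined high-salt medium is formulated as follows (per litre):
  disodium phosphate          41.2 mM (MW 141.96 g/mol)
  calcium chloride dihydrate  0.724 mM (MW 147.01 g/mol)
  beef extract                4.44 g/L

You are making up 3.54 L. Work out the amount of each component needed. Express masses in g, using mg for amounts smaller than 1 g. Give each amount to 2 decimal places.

Working volume: 3.54 L.
disodium phosphate: 41.2 mmol/L × 141.96 g/mol × 3.54 L ÷ 1000 = 20.70 g
calcium chloride dihydrate: 0.724 mmol/L × 147.01 mg/mmol × 3.54 L = 376.78 mg
beef extract: 4.44 g/L × 3.54 L = 15.72 g

disodium phosphate 20.70 g; calcium chloride dihydrate 376.78 mg; beef extract 15.72 g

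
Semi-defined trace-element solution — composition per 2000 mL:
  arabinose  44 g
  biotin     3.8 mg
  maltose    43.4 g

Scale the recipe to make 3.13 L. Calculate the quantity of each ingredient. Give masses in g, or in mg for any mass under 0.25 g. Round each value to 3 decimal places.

arabinose 68.860 g; biotin 5.947 mg; maltose 67.921 g

Scale factor = 3130 mL / 2000 mL = 1.565.
arabinose: 44 g × (3130 mL / 2000 mL) = 68.860 g
biotin: 3.8 mg × (3130 mL / 2000 mL) = 5.947 mg
maltose: 43.4 g × (3130 mL / 2000 mL) = 67.921 g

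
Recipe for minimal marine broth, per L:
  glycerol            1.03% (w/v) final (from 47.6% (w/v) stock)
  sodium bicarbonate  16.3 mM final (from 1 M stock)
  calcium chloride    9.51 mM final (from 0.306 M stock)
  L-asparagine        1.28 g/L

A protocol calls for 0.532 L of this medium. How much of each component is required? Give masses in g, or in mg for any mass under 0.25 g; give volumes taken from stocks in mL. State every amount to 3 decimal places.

Scale factor relative to 1 L: 0.532.
glycerol: V = C2·V2/C1 = 1.03% ÷ 47.6% × 532 mL = 11.512 mL
sodium bicarbonate: C1V1 = C2V2 → 16.3 mM × 532 mL ÷ 1000 mM = 8.672 mL
calcium chloride: C1V1 = C2V2 → 9.51 mM × 532 mL ÷ 306 mM = 16.534 mL
L-asparagine: 1.28 g/L × 0.532 L = 0.681 g

glycerol 11.512 mL; sodium bicarbonate 8.672 mL; calcium chloride 16.534 mL; L-asparagine 0.681 g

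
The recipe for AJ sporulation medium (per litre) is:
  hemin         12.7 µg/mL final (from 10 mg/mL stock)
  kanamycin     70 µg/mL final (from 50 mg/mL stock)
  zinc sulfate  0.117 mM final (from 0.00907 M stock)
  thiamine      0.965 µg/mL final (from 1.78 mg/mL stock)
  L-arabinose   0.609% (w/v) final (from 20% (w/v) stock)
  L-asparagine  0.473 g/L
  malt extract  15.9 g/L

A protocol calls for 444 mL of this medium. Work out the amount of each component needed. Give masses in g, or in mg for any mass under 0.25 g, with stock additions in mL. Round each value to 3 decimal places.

Working volume: 444 mL = 0.444 L.
hemin: C1V1 = C2V2 → 12.7 µg/mL × 444 mL ÷ 10000 µg/mL = 0.564 mL
kanamycin: dilute stock: 70 µg/mL × 444 mL ÷ 50000 µg/mL = 0.622 mL
zinc sulfate: V = C2·V2/C1 = 0.117 mM × 444 mL ÷ 9.07 mM = 5.727 mL
thiamine: dilute stock: 0.965 µg/mL × 444 mL ÷ 1780 µg/mL = 0.241 mL
L-arabinose: C1V1 = C2V2 → 0.609% ÷ 20% × 444 mL = 13.520 mL
L-asparagine: 0.473 g/L × 0.444 L = 0.210012 g = 210.012 mg
malt extract: 15.9 g/L × 0.444 L = 7.060 g

hemin 0.564 mL; kanamycin 0.622 mL; zinc sulfate 5.727 mL; thiamine 0.241 mL; L-arabinose 13.520 mL; L-asparagine 210.012 mg; malt extract 7.060 g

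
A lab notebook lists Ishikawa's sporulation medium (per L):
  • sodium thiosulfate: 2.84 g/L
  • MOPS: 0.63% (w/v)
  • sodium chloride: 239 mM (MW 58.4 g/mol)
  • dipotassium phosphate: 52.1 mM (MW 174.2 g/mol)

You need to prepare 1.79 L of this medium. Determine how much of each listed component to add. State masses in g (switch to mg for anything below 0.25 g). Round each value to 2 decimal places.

sodium thiosulfate 5.08 g; MOPS 11.28 g; sodium chloride 24.98 g; dipotassium phosphate 16.25 g

Working volume: 1.79 L.
sodium thiosulfate: 2.84 g/L × 1.79 L = 5.08 g
MOPS: 0.63 g per 100 mL × 1790 mL ÷ 100 = 11.28 g
sodium chloride: 239 mmol/L × 58.4 g/mol × 1.79 L ÷ 1000 = 24.98 g
dipotassium phosphate: 52.1 mmol/L × 174.2 g/mol × 1.79 L ÷ 1000 = 16.25 g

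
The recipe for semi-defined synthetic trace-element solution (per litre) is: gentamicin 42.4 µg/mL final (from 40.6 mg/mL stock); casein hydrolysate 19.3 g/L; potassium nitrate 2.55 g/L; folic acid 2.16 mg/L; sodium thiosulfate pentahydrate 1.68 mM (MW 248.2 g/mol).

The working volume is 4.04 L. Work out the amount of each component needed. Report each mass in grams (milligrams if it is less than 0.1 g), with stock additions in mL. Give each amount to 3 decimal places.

Scale factor relative to 1 L: 4.04.
gentamicin: V = C2·V2/C1 = 42.4 µg/mL × 4040 mL ÷ 40600 µg/mL = 4.219 mL
casein hydrolysate: 19.3 g/L × 4.04 L = 77.972 g
potassium nitrate: 2.55 g/L × 4.04 L = 10.302 g
folic acid: 2.16 mg/L × 4.04 L = 8.726 mg
sodium thiosulfate pentahydrate: 1.68 mmol/L × 248.2 g/mol × 4.04 L ÷ 1000 = 1.685 g

gentamicin 4.219 mL; casein hydrolysate 77.972 g; potassium nitrate 10.302 g; folic acid 8.726 mg; sodium thiosulfate pentahydrate 1.685 g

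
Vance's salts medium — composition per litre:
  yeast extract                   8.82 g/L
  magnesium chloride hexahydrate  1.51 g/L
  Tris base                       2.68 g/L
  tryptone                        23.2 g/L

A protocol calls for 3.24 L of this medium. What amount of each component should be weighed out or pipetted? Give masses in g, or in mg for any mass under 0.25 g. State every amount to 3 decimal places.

yeast extract 28.577 g; magnesium chloride hexahydrate 4.892 g; Tris base 8.683 g; tryptone 75.168 g

Scale factor relative to 1 L: 3.24.
yeast extract: 8.82 g/L × 3.24 L = 28.577 g
magnesium chloride hexahydrate: 1.51 g/L × 3.24 L = 4.892 g
Tris base: 2.68 g/L × 3.24 L = 8.683 g
tryptone: 23.2 g/L × 3.24 L = 75.168 g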